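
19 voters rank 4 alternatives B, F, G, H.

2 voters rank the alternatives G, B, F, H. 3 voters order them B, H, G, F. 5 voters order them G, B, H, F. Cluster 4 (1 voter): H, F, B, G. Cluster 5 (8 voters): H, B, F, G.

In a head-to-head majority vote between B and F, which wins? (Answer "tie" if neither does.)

B

Ballots ranking B above F: 2 + 3 + 5 + 8 = 18.
Ballots ranking F above B: 19 − 18 = 1.
B wins the head-to-head 18–1.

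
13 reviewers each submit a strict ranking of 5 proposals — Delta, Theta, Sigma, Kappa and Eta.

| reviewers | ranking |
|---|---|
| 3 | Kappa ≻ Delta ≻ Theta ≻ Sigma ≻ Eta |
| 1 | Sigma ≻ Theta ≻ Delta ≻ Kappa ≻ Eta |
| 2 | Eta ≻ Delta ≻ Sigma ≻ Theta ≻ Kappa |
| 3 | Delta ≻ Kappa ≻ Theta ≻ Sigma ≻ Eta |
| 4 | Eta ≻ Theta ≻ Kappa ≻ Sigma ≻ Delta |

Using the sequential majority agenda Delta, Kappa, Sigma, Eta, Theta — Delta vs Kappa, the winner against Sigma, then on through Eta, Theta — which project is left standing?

Theta

Round 1: Delta vs Kappa — 6–7, Kappa advances.
Round 2: Kappa vs Sigma — 10–3, Kappa advances.
Round 3: Kappa vs Eta — 7–6, Kappa advances.
Round 4: Kappa vs Theta — 6–7, Theta advances.
The agenda winner is Theta.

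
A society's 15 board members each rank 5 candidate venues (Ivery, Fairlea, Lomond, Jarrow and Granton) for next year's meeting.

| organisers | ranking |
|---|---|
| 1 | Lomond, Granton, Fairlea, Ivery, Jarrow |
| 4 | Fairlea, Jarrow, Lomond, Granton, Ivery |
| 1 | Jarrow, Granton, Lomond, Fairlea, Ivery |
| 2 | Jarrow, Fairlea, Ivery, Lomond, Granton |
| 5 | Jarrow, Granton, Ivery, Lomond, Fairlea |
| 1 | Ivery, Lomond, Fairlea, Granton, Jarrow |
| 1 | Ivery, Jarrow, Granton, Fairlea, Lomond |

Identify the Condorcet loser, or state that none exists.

none

Head-to-head results (15 organisers):
Ivery vs Fairlea: Fairlea, 8–7.
Ivery vs Lomond: Ivery, 9–6.
Ivery vs Jarrow: Ivery is ranked higher on 1+1+1 = 3 ballots, Jarrow on 12. Jarrow wins 12–3.
Ivery vs Granton: 4 to 11, Granton.
Fairlea vs Lomond: Lomond, 8–7.
Fairlea vs Jarrow: Jarrow, 9–6.
Fairlea vs Granton: Fairlea is ranked higher on 4+2+1 = 7 ballots, Granton on 8. Granton wins 8–7.
Lomond vs Jarrow: 2 to 13, Jarrow.
Lomond vs Granton: Lomond, 8–7.
Jarrow vs Granton: Jarrow preferred on 4+1+2+5+1 = 13 ballots; Jarrow wins 13–2.
Every city wins at least one matchup (Ivery beats Lomond; Fairlea beats Ivery; Lomond beats Fairlea; Jarrow beats Ivery; Granton beats Ivery), so there is no Condorcet loser.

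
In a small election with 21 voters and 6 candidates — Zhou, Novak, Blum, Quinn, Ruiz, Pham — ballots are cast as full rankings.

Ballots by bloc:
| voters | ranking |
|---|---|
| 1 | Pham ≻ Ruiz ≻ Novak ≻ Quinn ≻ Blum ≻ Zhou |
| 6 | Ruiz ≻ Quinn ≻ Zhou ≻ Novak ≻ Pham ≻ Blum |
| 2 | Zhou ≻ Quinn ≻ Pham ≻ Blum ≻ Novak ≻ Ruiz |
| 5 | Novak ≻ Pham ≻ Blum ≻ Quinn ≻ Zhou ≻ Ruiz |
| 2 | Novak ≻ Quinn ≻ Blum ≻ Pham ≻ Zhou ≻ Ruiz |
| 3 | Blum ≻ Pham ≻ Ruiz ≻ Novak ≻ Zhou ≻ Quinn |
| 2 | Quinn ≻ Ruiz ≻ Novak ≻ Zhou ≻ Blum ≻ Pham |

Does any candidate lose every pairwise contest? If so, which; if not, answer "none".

Zhou

Head-to-head results (21 voters):
Zhou vs Novak: Novak, 13–8.
Zhou vs Blum: Blum wins 11–10.
Zhou vs Quinn: Quinn, 16–5.
Zhou vs Ruiz: Ruiz, 12–9.
Zhou vs Pham: Zhou is ranked higher on 6+2+2 = 10 ballots, Pham on 11. Pham wins 11–10.
Novak vs Blum: Novak wins 16–5.
Novak vs Quinn: 1+5+2+3 = 11 for Novak, 10 for Quinn — Novak by 11–10.
Novak vs Ruiz: 9 to 12, Ruiz.
Novak vs Pham: Novak, 15–6.
Blum vs Quinn: Quinn wins 13–8.
Blum vs Ruiz: 2+5+2+3 = 12 for Blum, 9 for Ruiz — Blum by 12–9.
Blum vs Pham: Pham, 14–7.
Quinn–Ruiz: Quinn 11–10.
Quinn–Pham: Quinn 12–9.
Ruiz vs Pham: Ruiz is ranked higher on 6+2 = 8 ballots, Pham on 13. Pham wins 13–8.
Only Zhou has no wins; Zhou is the Condorcet loser.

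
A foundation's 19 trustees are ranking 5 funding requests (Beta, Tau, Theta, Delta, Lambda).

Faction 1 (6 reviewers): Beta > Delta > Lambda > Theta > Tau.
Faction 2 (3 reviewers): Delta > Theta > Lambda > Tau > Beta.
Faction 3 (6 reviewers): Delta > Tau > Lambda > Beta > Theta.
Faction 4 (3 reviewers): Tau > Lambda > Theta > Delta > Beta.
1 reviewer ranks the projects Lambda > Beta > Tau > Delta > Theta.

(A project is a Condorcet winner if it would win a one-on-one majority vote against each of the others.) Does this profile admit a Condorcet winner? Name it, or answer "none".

Delta

Head-to-head results (19 reviewers):
Beta vs Tau: 7 to 12, Tau.
Beta vs Theta: Beta preferred on 6+6+1 = 13 ballots; Beta wins 13–6.
Beta vs Delta: 6+1 = 7 for Beta, 12 for Delta — Delta by 12–7.
Beta vs Lambda: 6 to 13, Lambda.
Tau vs Theta: 6+3+1 = 10 for Tau, 9 for Theta — Tau by 10–9.
Tau vs Delta: 3+1 = 4 for Tau, 15 for Delta — Delta by 15–4.
Tau vs Lambda: Tau preferred on 6+3 = 9 ballots; Lambda wins 10–9.
Theta vs Delta: 3 to 16, Delta.
Theta vs Lambda: Theta is ranked higher on 3 ballots, Lambda on 16. Lambda wins 16–3.
Delta vs Lambda: 15 to 4, Delta.
Delta defeats every rival head-to-head and is the Condorcet winner.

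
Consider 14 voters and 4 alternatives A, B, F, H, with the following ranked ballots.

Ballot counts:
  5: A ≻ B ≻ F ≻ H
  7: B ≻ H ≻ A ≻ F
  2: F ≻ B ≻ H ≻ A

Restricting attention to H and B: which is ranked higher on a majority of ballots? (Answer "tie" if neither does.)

B

No ballot ranks H above B: 0.
Ballots ranking B above H: 14 − 0 = 14.
B wins the head-to-head 14–0.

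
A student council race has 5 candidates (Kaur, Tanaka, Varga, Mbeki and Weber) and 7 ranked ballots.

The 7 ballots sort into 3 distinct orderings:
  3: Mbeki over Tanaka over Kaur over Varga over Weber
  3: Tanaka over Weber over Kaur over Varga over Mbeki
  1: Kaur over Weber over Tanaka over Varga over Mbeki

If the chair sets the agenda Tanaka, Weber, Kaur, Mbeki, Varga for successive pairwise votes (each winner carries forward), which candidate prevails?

Round 1: Tanaka vs Weber — 6–1, Tanaka advances.
Round 2: Tanaka vs Kaur — 6–1, Tanaka advances.
Round 3: Tanaka vs Mbeki — 4–3, Tanaka advances.
Round 4: Tanaka vs Varga — 7–0, Tanaka advances.
The agenda winner is Tanaka.

Tanaka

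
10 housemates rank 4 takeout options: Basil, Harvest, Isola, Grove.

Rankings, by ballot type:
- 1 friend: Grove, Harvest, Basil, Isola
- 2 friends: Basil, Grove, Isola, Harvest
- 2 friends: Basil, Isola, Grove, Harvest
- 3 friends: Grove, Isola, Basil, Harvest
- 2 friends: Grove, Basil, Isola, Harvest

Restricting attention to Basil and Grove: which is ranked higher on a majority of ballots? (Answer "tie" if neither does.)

Grove

Ballots ranking Basil above Grove: 2 + 2 = 4.
Ballots ranking Grove above Basil: 10 − 4 = 6.
Grove wins the head-to-head 6–4.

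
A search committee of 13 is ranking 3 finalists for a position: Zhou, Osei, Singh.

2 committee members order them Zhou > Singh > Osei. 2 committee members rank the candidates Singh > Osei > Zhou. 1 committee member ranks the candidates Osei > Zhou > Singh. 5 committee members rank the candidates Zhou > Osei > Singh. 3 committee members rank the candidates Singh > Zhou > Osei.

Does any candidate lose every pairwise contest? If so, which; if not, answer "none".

Pairwise majorities:
Zhou vs Osei: Zhou, 10–3.
Zhou vs Singh: Zhou is ranked higher on 2+1+5 = 8 ballots, Singh on 5. Zhou wins 8–5.
Osei vs Singh: Singh wins 7–6.
Osei loses to every other candidate — it is the Condorcet loser.

Osei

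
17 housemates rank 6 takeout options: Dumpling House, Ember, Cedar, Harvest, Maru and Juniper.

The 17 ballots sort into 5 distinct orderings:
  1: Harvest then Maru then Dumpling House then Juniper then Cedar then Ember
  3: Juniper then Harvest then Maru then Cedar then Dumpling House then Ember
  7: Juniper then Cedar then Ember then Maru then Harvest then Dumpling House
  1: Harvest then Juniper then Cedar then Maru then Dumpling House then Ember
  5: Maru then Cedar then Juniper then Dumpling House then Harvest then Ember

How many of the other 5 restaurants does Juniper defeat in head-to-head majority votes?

Juniper against each rival (17 friends):
Juniper vs Dumpling House: 16 to 1, Juniper.
Juniper–Ember: Juniper 17–0.
Juniper–Cedar: Juniper 12–5.
Juniper vs Harvest: 3+7+5 = 15 for Juniper, 2 for Harvest — Juniper by 15–2.
Juniper–Maru: Juniper 11–6.
Juniper beats Dumpling House, Ember, Cedar, Harvest, Maru — 5 pairwise wins.

5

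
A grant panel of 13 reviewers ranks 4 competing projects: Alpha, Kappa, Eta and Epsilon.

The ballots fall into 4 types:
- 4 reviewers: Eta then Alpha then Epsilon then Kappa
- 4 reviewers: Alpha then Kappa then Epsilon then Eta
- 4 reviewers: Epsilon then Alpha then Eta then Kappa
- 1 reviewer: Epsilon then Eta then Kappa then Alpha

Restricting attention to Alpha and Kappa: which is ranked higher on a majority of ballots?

Alpha

Ballots ranking Alpha above Kappa: 4 + 4 + 4 = 12.
Ballots ranking Kappa above Alpha: 13 − 12 = 1.
Alpha wins the head-to-head 12–1.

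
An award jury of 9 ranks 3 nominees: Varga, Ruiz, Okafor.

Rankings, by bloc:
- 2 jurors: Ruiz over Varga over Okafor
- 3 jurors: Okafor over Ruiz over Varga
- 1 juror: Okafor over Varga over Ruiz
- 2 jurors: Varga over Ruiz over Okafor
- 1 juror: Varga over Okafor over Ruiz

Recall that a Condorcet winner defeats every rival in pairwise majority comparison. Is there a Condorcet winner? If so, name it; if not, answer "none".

none

Head-to-head results (9 jurors):
Varga vs Ruiz: 1+2+1 = 4 for Varga, 5 for Ruiz — Ruiz by 5–4.
Varga vs Okafor: Varga is ranked higher on 2+2+1 = 5 ballots, Okafor on 4. Varga wins 5–4.
Ruiz vs Okafor: 4 to 5, Okafor.
No nominee is unbeaten: Varga loses to Ruiz; Ruiz loses to Okafor; Okafor loses to Varga. In particular Varga → Okafor → Ruiz → Varga is a majority cycle — no Condorcet winner exists.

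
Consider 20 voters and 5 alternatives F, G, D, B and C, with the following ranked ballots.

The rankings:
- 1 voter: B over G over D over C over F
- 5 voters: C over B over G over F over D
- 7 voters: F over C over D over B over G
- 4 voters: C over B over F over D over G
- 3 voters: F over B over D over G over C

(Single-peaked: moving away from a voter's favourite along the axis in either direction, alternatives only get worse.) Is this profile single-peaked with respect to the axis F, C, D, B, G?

Axis positions: F=1, C=2, D=3, B=4, G=5.
Cluster 1 (peak B at position 4): ranking walks positions 4-5-3-2-1, expanding outward from the peak — single-peaked.
Cluster 2: ranking walks positions 2-4-5-1-3; B is ranked above D even though D lies between B and the peak C on the axis — preferences dip and rise again. Not single-peaked.
Cluster 3 (peak F at position 1): ranking walks positions 1-2-3-4-5, expanding outward from the peak — single-peaked.
Cluster 4: ranking walks positions 2-4-1-3-5; B is ranked above D even though D lies between B and the peak C on the axis — preferences dip and rise again. Not single-peaked.
Cluster 5: ranking walks positions 1-4-3-5-2; B is ranked above C even though C lies between B and the peak F on the axis — preferences dip and rise again. Not single-peaked.
Cluster 2 violates single-peakedness, so the profile is not single-peaked on this axis.

no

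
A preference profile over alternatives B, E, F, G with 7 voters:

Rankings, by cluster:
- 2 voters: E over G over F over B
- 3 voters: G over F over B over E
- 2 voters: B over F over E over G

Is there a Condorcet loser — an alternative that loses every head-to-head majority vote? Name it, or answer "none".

none

Head-to-head results (7 voters):
B–E: B 5–2.
B vs F: B is ranked higher on 2 ballots, F on 5. F wins 5–2.
B vs G: G, 5–2.
E vs F: E preferred on 2 ballots; F wins 5–2.
E vs G: E, 4–3.
F vs G: G, 5–2.
Every alternative wins at least one matchup (B beats E; E beats G; F beats B; G beats B), so there is no Condorcet loser.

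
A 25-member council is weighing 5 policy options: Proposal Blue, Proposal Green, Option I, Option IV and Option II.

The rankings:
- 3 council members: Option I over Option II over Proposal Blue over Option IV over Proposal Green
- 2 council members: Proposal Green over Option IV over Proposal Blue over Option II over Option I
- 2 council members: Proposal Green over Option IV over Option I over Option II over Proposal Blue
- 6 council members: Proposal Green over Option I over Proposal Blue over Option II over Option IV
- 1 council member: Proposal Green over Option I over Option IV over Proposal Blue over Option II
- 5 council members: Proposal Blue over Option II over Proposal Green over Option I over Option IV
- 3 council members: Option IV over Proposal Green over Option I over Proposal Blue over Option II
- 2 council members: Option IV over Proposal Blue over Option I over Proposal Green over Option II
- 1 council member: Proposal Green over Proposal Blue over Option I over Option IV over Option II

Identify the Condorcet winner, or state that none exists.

Head-to-head results (25 council members):
Proposal Blue vs Proposal Green: Proposal Blue is ranked higher on 3+5+2 = 10 ballots, Proposal Green on 15. Proposal Green wins 15–10.
Proposal Blue–Option I: Option I 15–10.
Proposal Blue vs Option IV: Proposal Blue preferred on 3+6+5+1 = 15 ballots; Proposal Blue wins 15–10.
Proposal Blue–Option II: Proposal Blue 20–5.
Proposal Green vs Option I: Proposal Green preferred on 20 ballots; Proposal Green wins 20–5.
Proposal Green vs Option IV: Proposal Green preferred on 2+2+6+1+5+1 = 17 ballots; Proposal Green wins 17–8.
Proposal Green–Option II: Proposal Green 17–8.
Option I–Option IV: Option I 16–9.
Option I vs Option II: 18 for Option I, 7 for Option II — Option I by 18–7.
Option IV vs Option II: 2+2+1+3+2+1 = 11 for Option IV, 14 for Option II — Option II by 14–11.
Proposal Green beats each of Proposal Blue, Option I, Option IV, Option II — Proposal Green is the Condorcet winner.

Proposal Green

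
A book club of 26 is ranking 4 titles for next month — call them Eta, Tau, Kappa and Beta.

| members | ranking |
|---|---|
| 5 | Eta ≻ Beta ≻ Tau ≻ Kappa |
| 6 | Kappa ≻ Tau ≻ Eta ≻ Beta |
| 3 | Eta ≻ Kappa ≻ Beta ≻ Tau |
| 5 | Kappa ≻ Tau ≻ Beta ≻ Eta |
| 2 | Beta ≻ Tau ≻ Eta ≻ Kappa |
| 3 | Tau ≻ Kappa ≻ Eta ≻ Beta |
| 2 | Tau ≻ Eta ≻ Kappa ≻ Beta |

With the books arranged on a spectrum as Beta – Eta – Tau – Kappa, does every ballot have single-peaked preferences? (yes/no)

Axis positions: Beta=1, Eta=2, Tau=3, Kappa=4.
Cluster 1 (peak Eta at position 2): ranking walks positions 2-1-3-4, expanding outward from the peak — single-peaked.
Cluster 2 (peak Kappa at position 4): ranking walks positions 4-3-2-1, expanding outward from the peak — single-peaked.
Cluster 3: ranking walks positions 2-4-1-3; Kappa is ranked above Tau even though Tau lies between Kappa and the peak Eta on the axis — preferences dip and rise again. Not single-peaked.
Cluster 4: ranking walks positions 4-3-1-2; Beta is ranked above Eta even though Eta lies between Beta and the peak Kappa on the axis — preferences dip and rise again. Not single-peaked.
Cluster 5: ranking walks positions 1-3-2-4; Tau is ranked above Eta even though Eta lies between Tau and the peak Beta on the axis — preferences dip and rise again. Not single-peaked.
Cluster 6 (peak Tau at position 3): ranking walks positions 3-4-2-1, expanding outward from the peak — single-peaked.
Cluster 7 (peak Tau at position 3): ranking walks positions 3-2-4-1, expanding outward from the peak — single-peaked.
Cluster 3 violates single-peakedness, so the profile is not single-peaked on this axis.

no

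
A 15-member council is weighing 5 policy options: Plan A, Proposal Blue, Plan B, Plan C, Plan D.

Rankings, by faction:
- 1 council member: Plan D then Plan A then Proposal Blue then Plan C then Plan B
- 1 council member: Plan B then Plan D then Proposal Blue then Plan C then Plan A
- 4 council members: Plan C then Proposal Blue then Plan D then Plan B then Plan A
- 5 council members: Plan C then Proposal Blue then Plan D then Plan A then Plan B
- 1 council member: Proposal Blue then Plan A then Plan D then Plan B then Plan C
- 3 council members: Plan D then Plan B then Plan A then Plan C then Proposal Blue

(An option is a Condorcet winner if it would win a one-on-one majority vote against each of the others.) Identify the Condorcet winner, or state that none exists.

Plan C

Pairwise majorities:
Plan A vs Proposal Blue: Plan A is ranked higher on 1+3 = 4 ballots, Proposal Blue on 11. Proposal Blue wins 11–4.
Plan A vs Plan B: Plan B, 8–7.
Plan A vs Plan C: Plan C wins 10–5.
Plan A–Plan D: Plan D 14–1.
Proposal Blue vs Plan B: Proposal Blue, 11–4.
Proposal Blue vs Plan C: Plan C, 12–3.
Proposal Blue vs Plan D: 10 to 5, Proposal Blue.
Plan B vs Plan C: 1+1+3 = 5 for Plan B, 10 for Plan C — Plan C by 10–5.
Plan B vs Plan D: 1 for Plan B, 14 for Plan D — Plan D by 14–1.
Plan C vs Plan D: 9 to 6, Plan C.
Plan C defeats every rival head-to-head and is the Condorcet winner.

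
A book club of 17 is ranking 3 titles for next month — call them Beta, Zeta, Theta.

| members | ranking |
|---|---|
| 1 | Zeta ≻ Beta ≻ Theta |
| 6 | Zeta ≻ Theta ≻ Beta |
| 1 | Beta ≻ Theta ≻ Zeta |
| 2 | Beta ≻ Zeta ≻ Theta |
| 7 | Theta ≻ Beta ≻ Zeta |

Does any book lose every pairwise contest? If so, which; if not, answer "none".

none

Pairwise majorities:
Beta vs Zeta: 10 to 7, Beta.
Beta vs Theta: Beta is ranked higher on 1+1+2 = 4 ballots, Theta on 13. Theta wins 13–4.
Zeta vs Theta: Zeta wins 9–8.
Every book wins at least one matchup (Beta beats Zeta; Zeta beats Theta; Theta beats Beta), so there is no Condorcet loser.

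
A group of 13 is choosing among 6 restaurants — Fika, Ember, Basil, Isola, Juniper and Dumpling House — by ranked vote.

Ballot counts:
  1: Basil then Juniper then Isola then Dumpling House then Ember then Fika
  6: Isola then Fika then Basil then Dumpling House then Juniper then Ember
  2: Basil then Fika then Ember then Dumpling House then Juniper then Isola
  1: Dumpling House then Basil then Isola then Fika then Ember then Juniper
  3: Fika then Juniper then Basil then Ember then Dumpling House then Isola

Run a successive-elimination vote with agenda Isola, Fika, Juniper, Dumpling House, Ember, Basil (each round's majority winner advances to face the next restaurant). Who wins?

Round 1: Isola vs Fika — 8–5, Isola advances.
Round 2: Isola vs Juniper — 7–6, Isola advances.
Round 3: Isola vs Dumpling House — 7–6, Isola advances.
Round 4: Isola vs Ember — 8–5, Isola advances.
Round 5: Isola vs Basil — 6–7, Basil advances.
The agenda winner is Basil.

Basil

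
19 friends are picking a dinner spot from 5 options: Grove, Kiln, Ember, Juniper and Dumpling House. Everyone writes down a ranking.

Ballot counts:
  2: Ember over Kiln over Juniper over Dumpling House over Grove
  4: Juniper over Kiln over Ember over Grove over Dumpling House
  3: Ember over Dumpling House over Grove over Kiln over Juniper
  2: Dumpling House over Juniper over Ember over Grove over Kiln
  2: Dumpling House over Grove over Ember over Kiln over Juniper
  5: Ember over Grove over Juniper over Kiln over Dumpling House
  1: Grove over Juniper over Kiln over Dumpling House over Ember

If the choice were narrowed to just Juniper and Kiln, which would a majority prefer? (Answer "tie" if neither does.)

Juniper

Ballots ranking Juniper above Kiln: 4 + 2 + 5 + 1 = 12.
Ballots ranking Kiln above Juniper: 19 − 12 = 7.
Juniper wins the head-to-head 12–7.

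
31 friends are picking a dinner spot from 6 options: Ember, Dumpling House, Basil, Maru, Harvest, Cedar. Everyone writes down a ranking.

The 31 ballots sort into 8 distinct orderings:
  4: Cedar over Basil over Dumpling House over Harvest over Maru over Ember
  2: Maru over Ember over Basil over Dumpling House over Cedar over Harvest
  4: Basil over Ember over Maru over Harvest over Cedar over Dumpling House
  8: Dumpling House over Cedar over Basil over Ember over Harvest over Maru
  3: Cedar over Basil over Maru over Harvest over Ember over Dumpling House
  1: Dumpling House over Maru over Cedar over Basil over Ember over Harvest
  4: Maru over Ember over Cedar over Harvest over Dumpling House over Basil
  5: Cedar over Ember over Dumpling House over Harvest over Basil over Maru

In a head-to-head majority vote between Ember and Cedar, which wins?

Ballots ranking Ember above Cedar: 2 + 4 + 4 = 10.
Ballots ranking Cedar above Ember: 31 − 10 = 21.
Cedar wins the head-to-head 21–10.

Cedar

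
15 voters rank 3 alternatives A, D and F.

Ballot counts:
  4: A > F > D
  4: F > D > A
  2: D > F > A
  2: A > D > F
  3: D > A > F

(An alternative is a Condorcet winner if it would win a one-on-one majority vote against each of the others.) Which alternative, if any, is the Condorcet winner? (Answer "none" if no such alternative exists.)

none

Pairwise majorities:
A–D: D 9–6.
A vs F: A is ranked higher on 4+2+3 = 9 ballots, F on 6. A wins 9–6.
D vs F: 7 to 8, F.
Every alternative loses at least once (A loses to D; D loses to F; F loses to A). The majority relation contains the cycle A → F → D → A, so there is no Condorcet winner.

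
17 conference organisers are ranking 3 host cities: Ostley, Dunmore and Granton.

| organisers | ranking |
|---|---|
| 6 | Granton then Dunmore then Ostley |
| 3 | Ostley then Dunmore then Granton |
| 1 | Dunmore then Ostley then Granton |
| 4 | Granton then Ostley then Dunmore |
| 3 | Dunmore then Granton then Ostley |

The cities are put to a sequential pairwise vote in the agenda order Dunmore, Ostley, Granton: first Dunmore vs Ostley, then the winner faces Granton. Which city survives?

Round 1: Dunmore vs Ostley — 10–7, Dunmore advances.
Round 2: Dunmore vs Granton — 7–10, Granton advances.
The agenda winner is Granton.

Granton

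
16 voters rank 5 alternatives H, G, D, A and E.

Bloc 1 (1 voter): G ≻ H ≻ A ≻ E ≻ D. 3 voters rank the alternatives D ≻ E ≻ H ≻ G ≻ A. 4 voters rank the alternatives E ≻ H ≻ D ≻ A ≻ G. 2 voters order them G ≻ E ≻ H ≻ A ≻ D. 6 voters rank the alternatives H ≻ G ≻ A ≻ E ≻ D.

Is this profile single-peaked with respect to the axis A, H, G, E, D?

Axis positions: A=1, H=2, G=3, E=4, D=5.
Bloc 1 (peak G at position 3): ranking walks positions 3-2-1-4-5, expanding outward from the peak — single-peaked.
Bloc 2: ranking walks positions 5-4-2-3-1; H is ranked above G even though G lies between H and the peak D on the axis — preferences dip and rise again. Not single-peaked.
Bloc 3: ranking walks positions 4-2-5-1-3; H is ranked above G even though G lies between H and the peak E on the axis — preferences dip and rise again. Not single-peaked.
Bloc 4 (peak G at position 3): ranking walks positions 3-4-2-1-5, expanding outward from the peak — single-peaked.
Bloc 5 (peak H at position 2): ranking walks positions 2-3-1-4-5, expanding outward from the peak — single-peaked.
Bloc 2 violates single-peakedness, so the profile is not single-peaked on this axis.

no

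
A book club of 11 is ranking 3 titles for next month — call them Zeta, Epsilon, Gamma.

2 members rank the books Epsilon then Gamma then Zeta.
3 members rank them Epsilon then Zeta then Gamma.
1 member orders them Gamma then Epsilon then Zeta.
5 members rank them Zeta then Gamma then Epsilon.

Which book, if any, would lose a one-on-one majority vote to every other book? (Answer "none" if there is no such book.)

none

Head-to-head results (11 members):
Zeta vs Epsilon: Zeta preferred on 5 ballots; Epsilon wins 6–5.
Zeta vs Gamma: Zeta, 8–3.
Epsilon vs Gamma: Gamma, 6–5.
Every book wins at least one matchup (Zeta beats Gamma; Epsilon beats Zeta; Gamma beats Epsilon), so there is no Condorcet loser.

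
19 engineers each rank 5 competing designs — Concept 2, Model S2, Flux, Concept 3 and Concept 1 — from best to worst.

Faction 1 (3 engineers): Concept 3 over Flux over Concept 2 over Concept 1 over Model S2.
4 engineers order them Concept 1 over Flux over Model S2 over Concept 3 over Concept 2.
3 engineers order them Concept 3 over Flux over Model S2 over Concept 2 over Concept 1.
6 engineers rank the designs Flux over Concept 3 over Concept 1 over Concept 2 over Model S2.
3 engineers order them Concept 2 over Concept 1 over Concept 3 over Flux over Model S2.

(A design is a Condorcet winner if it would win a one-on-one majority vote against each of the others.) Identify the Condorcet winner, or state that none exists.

Flux

Pairwise majorities:
Concept 2 vs Model S2: Concept 2 wins 12–7.
Concept 2 vs Flux: Concept 2 is ranked higher on 3 ballots, Flux on 16. Flux wins 16–3.
Concept 2 vs Concept 3: Concept 2 is ranked higher on 3 ballots, Concept 3 on 16. Concept 3 wins 16–3.
Concept 2 vs Concept 1: Concept 1 wins 10–9.
Model S2 vs Flux: Flux, 19–0.
Model S2 vs Concept 3: Model S2 preferred on 4 ballots; Concept 3 wins 15–4.
Model S2 vs Concept 1: Model S2 preferred on 3 ballots; Concept 1 wins 16–3.
Flux vs Concept 3: 10 to 9, Flux.
Flux vs Concept 1: 12 to 7, Flux.
Concept 3–Concept 1: Concept 3 12–7.
Only Flux has no losses; Flux is the Condorcet winner.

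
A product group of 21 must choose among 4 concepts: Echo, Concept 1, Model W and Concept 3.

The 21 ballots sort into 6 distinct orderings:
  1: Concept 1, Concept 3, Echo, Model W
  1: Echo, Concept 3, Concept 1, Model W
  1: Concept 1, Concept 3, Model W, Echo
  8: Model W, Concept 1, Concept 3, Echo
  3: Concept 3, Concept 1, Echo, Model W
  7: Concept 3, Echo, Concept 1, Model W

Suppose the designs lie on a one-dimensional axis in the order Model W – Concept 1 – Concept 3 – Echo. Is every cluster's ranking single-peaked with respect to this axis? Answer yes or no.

yes

Axis positions: Model W=1, Concept 1=2, Concept 3=3, Echo=4.
Cluster 1 (peak Concept 1 at position 2): ranking walks positions 2-3-4-1, expanding outward from the peak — single-peaked.
Cluster 2 (peak Echo at position 4): ranking walks positions 4-3-2-1, expanding outward from the peak — single-peaked.
Cluster 3 (peak Concept 1 at position 2): ranking walks positions 2-3-1-4, expanding outward from the peak — single-peaked.
Cluster 4 (peak Model W at position 1): ranking walks positions 1-2-3-4, expanding outward from the peak — single-peaked.
Cluster 5 (peak Concept 3 at position 3): ranking walks positions 3-2-4-1, expanding outward from the peak — single-peaked.
Cluster 6 (peak Concept 3 at position 3): ranking walks positions 3-4-2-1, expanding outward from the peak — single-peaked.
Every ranking is single-peaked on this axis.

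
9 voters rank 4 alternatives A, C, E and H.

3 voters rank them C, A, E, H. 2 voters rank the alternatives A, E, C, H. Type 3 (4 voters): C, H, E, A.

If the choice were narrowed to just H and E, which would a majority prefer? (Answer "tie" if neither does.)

Ballots ranking H above E: 4.
Ballots ranking E above H: 9 − 4 = 5.
E wins the head-to-head 5–4.

E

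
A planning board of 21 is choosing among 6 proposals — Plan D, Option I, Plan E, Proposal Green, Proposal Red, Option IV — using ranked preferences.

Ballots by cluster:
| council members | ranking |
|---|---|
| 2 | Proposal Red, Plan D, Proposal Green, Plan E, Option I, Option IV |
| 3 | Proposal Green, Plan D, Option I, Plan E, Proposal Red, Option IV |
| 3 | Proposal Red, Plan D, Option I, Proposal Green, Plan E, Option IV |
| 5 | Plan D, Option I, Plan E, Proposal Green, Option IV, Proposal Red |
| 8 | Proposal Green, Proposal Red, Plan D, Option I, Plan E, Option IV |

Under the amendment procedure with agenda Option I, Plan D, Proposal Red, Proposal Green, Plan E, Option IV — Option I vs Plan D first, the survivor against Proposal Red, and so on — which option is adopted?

Round 1: Option I vs Plan D — 0–21, Plan D advances.
Round 2: Plan D vs Proposal Red — 8–13, Proposal Red advances.
Round 3: Proposal Red vs Proposal Green — 5–16, Proposal Green advances.
Round 4: Proposal Green vs Plan E — 16–5, Proposal Green advances.
Round 5: Proposal Green vs Option IV — 21–0, Proposal Green advances.
Proposal Green survives the agenda.

Proposal Green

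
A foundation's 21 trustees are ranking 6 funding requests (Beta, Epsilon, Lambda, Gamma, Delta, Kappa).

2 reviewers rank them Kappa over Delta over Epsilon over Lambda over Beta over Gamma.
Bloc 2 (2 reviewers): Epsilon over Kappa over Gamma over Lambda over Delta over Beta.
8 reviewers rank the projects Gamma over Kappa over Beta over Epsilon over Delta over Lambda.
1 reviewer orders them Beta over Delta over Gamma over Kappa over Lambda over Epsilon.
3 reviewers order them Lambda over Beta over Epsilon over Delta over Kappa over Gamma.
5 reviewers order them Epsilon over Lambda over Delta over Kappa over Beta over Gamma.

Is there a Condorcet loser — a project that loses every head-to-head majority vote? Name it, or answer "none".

Head-to-head results (21 reviewers):
Beta–Epsilon: Beta 12–9.
Beta vs Lambda: Lambda wins 12–9.
Beta vs Gamma: 2+1+3+5 = 11 for Beta, 10 for Gamma — Beta by 11–10.
Beta vs Delta: Beta, 12–9.
Beta vs Kappa: Beta is ranked higher on 1+3 = 4 ballots, Kappa on 17. Kappa wins 17–4.
Epsilon vs Lambda: 2+2+8+5 = 17 for Epsilon, 4 for Lambda — Epsilon by 17–4.
Epsilon vs Gamma: Epsilon is ranked higher on 2+2+3+5 = 12 ballots, Gamma on 9. Epsilon wins 12–9.
Epsilon vs Delta: 2+8+3+5 = 18 for Epsilon, 3 for Delta — Epsilon by 18–3.
Epsilon vs Kappa: Kappa wins 11–10.
Lambda vs Gamma: 2+3+5 = 10 for Lambda, 11 for Gamma — Gamma by 11–10.
Lambda vs Delta: Delta, 11–10.
Lambda vs Kappa: 3+5 = 8 for Lambda, 13 for Kappa — Kappa by 13–8.
Gamma vs Delta: 10 to 11, Delta.
Gamma–Kappa: Kappa 12–9.
Delta vs Kappa: Delta is ranked higher on 1+3+5 = 9 ballots, Kappa on 12. Kappa wins 12–9.
Each project has at least one pairwise win (Beta beats Epsilon; Epsilon beats Lambda; Lambda beats Beta; Gamma beats Lambda; Delta beats Lambda; Kappa beats Beta) — no Condorcet loser.

none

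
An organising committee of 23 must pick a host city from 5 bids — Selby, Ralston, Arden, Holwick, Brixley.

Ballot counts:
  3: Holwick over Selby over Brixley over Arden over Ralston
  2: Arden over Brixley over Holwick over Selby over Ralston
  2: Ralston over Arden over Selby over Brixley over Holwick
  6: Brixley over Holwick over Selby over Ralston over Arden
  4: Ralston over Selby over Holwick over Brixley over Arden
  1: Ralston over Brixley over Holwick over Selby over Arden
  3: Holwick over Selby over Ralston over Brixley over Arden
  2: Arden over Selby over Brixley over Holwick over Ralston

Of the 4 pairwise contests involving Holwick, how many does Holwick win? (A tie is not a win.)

Holwick against each rival (23 organisers):
Holwick–Selby: Holwick 15–8.
Holwick vs Ralston: 16 to 7, Holwick.
Holwick vs Arden: Holwick, 17–6.
Holwick vs Brixley: 10 to 13, Brixley.
Holwick beats Selby, Ralston, Arden; loses to Brixley — 3 pairwise wins.

3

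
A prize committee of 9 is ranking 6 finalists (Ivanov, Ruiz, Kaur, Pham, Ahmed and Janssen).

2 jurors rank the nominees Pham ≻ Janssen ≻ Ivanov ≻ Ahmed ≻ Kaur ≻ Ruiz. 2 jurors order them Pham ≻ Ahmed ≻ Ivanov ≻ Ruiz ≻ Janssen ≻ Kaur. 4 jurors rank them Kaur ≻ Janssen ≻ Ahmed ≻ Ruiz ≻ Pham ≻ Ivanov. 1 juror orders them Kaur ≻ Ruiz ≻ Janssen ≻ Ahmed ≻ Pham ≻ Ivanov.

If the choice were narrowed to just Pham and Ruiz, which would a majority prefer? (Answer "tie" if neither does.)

Ballots ranking Pham above Ruiz: 2 + 2 = 4.
Ballots ranking Ruiz above Pham: 9 − 4 = 5.
Ruiz wins the head-to-head 5–4.

Ruiz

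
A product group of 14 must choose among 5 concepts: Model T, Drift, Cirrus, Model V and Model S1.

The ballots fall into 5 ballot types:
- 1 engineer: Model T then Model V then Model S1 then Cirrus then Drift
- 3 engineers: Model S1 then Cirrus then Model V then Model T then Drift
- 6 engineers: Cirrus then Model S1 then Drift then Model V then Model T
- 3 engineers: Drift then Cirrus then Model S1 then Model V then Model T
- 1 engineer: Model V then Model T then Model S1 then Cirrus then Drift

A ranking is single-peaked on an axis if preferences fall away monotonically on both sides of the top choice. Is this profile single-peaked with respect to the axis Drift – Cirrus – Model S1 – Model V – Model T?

yes

Axis positions: Drift=1, Cirrus=2, Model S1=3, Model V=4, Model T=5.
Ballot type 1 (peak Model T at position 5): ranking walks positions 5-4-3-2-1, expanding outward from the peak — single-peaked.
Ballot type 2 (peak Model S1 at position 3): ranking walks positions 3-2-4-5-1, expanding outward from the peak — single-peaked.
Ballot type 3 (peak Cirrus at position 2): ranking walks positions 2-3-1-4-5, expanding outward from the peak — single-peaked.
Ballot type 4 (peak Drift at position 1): ranking walks positions 1-2-3-4-5, expanding outward from the peak — single-peaked.
Ballot type 5 (peak Model V at position 4): ranking walks positions 4-5-3-2-1, expanding outward from the peak — single-peaked.
Every ranking is single-peaked on this axis.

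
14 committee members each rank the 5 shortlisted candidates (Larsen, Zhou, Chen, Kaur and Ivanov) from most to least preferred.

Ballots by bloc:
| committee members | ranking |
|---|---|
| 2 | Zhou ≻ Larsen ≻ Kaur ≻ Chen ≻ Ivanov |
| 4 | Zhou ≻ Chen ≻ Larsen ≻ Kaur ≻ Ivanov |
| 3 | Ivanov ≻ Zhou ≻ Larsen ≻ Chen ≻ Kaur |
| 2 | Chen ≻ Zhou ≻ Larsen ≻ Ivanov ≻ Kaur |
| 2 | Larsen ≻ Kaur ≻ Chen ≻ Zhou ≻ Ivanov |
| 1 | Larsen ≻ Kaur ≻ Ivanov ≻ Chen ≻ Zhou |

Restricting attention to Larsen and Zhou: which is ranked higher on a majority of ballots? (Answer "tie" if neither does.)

Zhou

Ballots ranking Larsen above Zhou: 2 + 1 = 3.
Ballots ranking Zhou above Larsen: 14 − 3 = 11.
Zhou wins the head-to-head 11–3.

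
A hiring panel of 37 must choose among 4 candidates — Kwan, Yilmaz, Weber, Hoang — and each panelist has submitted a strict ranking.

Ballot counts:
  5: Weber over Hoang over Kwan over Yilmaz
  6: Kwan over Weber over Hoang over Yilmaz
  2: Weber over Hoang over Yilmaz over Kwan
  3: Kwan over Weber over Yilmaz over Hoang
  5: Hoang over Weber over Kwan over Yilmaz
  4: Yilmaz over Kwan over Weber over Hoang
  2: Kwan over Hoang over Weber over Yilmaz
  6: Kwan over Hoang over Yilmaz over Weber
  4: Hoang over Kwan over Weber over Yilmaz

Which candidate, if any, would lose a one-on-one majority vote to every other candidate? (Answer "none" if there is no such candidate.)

Head-to-head results (37 committee members):
Kwan vs Yilmaz: Kwan wins 31–6.
Kwan vs Weber: Kwan wins 25–12.
Kwan vs Hoang: 6+3+4+2+6 = 21 for Kwan, 16 for Hoang — Kwan by 21–16.
Yilmaz vs Weber: Weber wins 27–10.
Yilmaz vs Hoang: Hoang wins 30–7.
Weber vs Hoang: 5+6+2+3+4 = 20 for Weber, 17 for Hoang — Weber by 20–17.
Yilmaz is beaten in every head-to-head and is the Condorcet loser.

Yilmaz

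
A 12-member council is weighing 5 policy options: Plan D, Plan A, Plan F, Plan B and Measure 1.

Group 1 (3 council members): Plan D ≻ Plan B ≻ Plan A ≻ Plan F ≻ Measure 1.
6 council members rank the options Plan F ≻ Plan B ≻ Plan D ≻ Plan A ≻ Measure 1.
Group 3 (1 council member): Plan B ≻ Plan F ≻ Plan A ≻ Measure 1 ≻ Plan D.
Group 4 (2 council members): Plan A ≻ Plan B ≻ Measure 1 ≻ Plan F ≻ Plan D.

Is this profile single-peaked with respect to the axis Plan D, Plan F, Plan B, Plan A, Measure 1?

no

Axis positions: Plan D=1, Plan F=2, Plan B=3, Plan A=4, Measure 1=5.
Group 1: ranking walks positions 1-3-4-2-5; Plan B is ranked above Plan F even though Plan F lies between Plan B and the peak Plan D on the axis — preferences dip and rise again. Not single-peaked.
Group 2 (peak Plan F at position 2): ranking walks positions 2-3-1-4-5, expanding outward from the peak — single-peaked.
Group 3 (peak Plan B at position 3): ranking walks positions 3-2-4-5-1, expanding outward from the peak — single-peaked.
Group 4 (peak Plan A at position 4): ranking walks positions 4-3-5-2-1, expanding outward from the peak — single-peaked.
Group 1 violates single-peakedness, so the profile is not single-peaked on this axis.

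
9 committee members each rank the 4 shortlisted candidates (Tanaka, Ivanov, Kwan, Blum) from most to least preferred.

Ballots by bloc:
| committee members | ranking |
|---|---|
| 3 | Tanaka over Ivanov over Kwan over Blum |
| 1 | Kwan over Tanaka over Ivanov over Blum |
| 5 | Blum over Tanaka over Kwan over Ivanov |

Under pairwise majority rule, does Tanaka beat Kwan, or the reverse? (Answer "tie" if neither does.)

Ballots ranking Tanaka above Kwan: 3 + 5 = 8.
Ballots ranking Kwan above Tanaka: 9 − 8 = 1.
Tanaka wins the head-to-head 8–1.

Tanaka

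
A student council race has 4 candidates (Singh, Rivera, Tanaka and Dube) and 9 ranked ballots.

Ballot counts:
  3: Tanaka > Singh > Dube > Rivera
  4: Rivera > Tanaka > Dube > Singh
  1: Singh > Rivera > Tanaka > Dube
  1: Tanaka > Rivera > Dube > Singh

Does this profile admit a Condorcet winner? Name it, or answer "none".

Head-to-head results (9 voters):
Singh vs Rivera: Rivera, 5–4.
Singh vs Tanaka: Tanaka wins 8–1.
Singh vs Dube: 3+1 = 4 for Singh, 5 for Dube — Dube by 5–4.
Rivera vs Tanaka: Rivera, 5–4.
Rivera vs Dube: Rivera, 6–3.
Tanaka vs Dube: Tanaka preferred on 3+4+1+1 = 9 ballots; Tanaka wins 9–0.
Rivera wins every pairwise contest, so Rivera is the Condorcet winner.

Rivera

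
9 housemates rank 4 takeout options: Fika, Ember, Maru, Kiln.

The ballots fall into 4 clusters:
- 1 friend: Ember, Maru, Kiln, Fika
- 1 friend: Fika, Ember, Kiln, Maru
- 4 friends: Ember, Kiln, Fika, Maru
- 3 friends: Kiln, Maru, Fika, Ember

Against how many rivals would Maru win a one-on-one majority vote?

Maru against each rival (9 friends):
Maru vs Fika: Fika wins 5–4.
Maru–Ember: Ember 6–3.
Maru–Kiln: Kiln 8–1.
Maru beats no one; loses to Fika, Ember, Kiln — 0 pairwise wins.

0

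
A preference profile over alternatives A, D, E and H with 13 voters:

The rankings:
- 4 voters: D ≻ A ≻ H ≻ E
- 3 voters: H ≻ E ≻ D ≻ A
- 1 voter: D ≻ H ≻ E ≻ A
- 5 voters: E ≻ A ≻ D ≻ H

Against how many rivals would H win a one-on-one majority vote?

1

H against each rival (13 voters):
H vs A: 3+1 = 4 for H, 9 for A — A by 9–4.
H vs D: 3 for H, 10 for D — D by 10–3.
H vs E: H wins 8–5.
H beats E; loses to A, D — 1 pairwise win.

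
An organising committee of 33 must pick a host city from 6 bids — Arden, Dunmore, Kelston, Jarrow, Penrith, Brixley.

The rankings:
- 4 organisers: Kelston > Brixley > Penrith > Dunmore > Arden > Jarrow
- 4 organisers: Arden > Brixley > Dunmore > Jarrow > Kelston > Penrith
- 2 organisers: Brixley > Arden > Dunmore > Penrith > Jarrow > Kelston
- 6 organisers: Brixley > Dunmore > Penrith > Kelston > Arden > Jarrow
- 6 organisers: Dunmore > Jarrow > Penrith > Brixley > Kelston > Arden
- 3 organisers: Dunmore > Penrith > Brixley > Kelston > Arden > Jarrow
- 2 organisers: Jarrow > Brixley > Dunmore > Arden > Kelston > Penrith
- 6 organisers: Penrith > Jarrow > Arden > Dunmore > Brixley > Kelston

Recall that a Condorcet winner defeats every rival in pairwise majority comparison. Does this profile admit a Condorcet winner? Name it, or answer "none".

Brixley

Head-to-head results (33 organisers):
Arden vs Dunmore: 4+2+6 = 12 for Arden, 21 for Dunmore — Dunmore by 21–12.
Arden vs Kelston: 14 to 19, Kelston.
Arden–Jarrow: Arden 19–14.
Arden vs Penrith: Penrith wins 25–8.
Arden vs Brixley: 4+6 = 10 for Arden, 23 for Brixley — Brixley by 23–10.
Dunmore vs Kelston: 29 to 4, Dunmore.
Dunmore vs Jarrow: 4+4+2+6+6+3 = 25 for Dunmore, 8 for Jarrow — Dunmore by 25–8.
Dunmore vs Penrith: Dunmore is ranked higher on 4+2+6+6+3+2 = 23 ballots, Penrith on 10. Dunmore wins 23–10.
Dunmore vs Brixley: Brixley wins 18–15.
Kelston vs Jarrow: Kelston is ranked higher on 4+6+3 = 13 ballots, Jarrow on 20. Jarrow wins 20–13.
Kelston vs Penrith: Kelston preferred on 4+4+2 = 10 ballots; Penrith wins 23–10.
Kelston vs Brixley: Kelston preferred on 4 ballots; Brixley wins 29–4.
Jarrow vs Penrith: 4+6+2 = 12 for Jarrow, 21 for Penrith — Penrith by 21–12.
Jarrow vs Brixley: Brixley, 19–14.
Penrith vs Brixley: Brixley, 18–15.
Brixley wins every pairwise contest, so Brixley is the Condorcet winner.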